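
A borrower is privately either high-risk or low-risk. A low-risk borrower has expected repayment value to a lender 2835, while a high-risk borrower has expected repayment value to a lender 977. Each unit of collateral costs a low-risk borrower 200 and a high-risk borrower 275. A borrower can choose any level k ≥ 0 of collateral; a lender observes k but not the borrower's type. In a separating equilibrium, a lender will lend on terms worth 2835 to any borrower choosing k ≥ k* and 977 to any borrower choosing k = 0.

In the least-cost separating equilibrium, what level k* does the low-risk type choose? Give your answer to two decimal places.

A high-risk borrower choosing k = 0 receives 977.
Imitating at k* instead would pay 2835 at cost 275·k*, netting 2835 − 275·k*.
Indifference: 977 = 2835 − 275·k*, so k* = (2835 − 977) / 275 ≈ 6.76.
At k* the high-risk type's incentive constraint just binds; the low-risk type strictly prefers k* since its per-unit cost is lower.

6.76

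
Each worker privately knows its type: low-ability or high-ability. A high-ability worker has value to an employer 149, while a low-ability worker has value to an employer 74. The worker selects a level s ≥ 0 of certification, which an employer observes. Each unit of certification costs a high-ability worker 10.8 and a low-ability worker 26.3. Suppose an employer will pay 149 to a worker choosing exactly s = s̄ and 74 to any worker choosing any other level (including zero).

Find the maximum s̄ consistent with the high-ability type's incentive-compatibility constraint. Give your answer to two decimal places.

Choosing s̄ yields the high-ability type 149 − 10.8·s̄; choosing zero yields 74.
The high-ability type is indifferent at 149 − 10.8·s̄ = 74, i.e. s̄ = (149 − 74) / 10.8 ≈ 6.94.
For any s̄ above 6.94 the high-ability type would rather pool at zero, so separation collapses.

6.94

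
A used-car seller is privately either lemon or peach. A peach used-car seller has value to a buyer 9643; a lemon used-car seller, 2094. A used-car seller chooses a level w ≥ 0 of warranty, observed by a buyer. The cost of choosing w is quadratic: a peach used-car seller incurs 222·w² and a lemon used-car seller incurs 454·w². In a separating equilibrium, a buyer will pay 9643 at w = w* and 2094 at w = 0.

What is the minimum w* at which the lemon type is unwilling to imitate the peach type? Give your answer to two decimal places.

The lemon type at w = 0 receives 2094; imitating at w* yields 9643 − 454·w*².
Indifference: 2094 = 9643 − 454·w*², so w*² = (9643 − 2094) / 454 ≈ 16.6278.
w* = √16.6278 ≈ 4.08.

4.08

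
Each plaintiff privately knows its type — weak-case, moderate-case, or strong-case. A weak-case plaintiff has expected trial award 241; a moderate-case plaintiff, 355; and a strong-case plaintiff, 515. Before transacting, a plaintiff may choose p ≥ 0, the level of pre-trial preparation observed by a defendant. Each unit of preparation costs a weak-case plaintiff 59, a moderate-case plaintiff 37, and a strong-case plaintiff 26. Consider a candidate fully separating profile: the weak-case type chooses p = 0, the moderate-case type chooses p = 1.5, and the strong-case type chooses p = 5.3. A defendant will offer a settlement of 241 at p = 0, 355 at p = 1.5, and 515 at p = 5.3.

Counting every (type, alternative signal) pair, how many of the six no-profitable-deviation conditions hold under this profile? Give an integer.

4

Strong-case (own payoff 515 − 26×5.3 = 377.2): to p=0 gives 241 → no gain ✓; to p=1.5 gives 355 − 26×1.5 = 316 → no gain ✓.
Weak-case (own payoff 241): to p=1.5 gives 355 − 59×1.5 = 266.5 → profitable ✗; to p=5.3 gives 515 − 59×5.3 = 202.3 → no gain ✓.
Moderate-case (own payoff 355 − 37×1.5 = 299.5): to p=0 gives 241 → no gain ✓; to p=5.3 gives 515 − 37×5.3 = 318.9 → profitable ✗.
4 of the 6 constraints hold; not an equilibrium.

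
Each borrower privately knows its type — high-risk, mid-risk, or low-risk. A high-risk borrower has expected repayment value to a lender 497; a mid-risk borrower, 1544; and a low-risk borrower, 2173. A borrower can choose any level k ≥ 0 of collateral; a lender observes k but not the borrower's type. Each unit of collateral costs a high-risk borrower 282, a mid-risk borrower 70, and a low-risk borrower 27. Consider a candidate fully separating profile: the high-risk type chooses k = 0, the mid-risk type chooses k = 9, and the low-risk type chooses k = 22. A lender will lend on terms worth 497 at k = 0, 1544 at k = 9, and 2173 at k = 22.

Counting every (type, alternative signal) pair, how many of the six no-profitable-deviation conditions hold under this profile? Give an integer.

6

Low-risk (own payoff 2173 − 27×22 = 1579): to k=0 gives 497 → no gain ✓; to k=9 gives 1544 − 27×9 = 1301 → no gain ✓.
High-risk (own payoff 497): to k=9 gives 1544 − 282×9 = -994 → no gain ✓; to k=22 gives 2173 − 282×22 = -4031 → no gain ✓.
Mid-risk (own payoff 1544 − 70×9 = 914): to k=0 gives 497 → no gain ✓; to k=22 gives 2173 − 70×22 = 633 → no gain ✓.
6 of the 6 constraints hold; this profile is a separating equilibrium.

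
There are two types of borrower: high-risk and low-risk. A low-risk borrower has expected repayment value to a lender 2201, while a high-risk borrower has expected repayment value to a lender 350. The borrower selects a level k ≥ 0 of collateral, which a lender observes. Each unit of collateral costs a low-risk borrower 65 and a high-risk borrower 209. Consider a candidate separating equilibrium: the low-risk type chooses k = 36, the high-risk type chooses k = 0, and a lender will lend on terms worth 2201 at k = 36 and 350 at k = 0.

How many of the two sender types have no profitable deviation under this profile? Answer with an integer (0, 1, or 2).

1

Low-risk type: signal → 2201 − 65 × 36 = -139; deviate to 0 → 350. IC fails (-139 < 350).
High-risk type: stay at 0 → 350; mimic → 2201 − 209 × 36 = -5323. IC holds (350 ≥ -5323).
1 of 2 constraints hold, so this profile is not an equilibrium.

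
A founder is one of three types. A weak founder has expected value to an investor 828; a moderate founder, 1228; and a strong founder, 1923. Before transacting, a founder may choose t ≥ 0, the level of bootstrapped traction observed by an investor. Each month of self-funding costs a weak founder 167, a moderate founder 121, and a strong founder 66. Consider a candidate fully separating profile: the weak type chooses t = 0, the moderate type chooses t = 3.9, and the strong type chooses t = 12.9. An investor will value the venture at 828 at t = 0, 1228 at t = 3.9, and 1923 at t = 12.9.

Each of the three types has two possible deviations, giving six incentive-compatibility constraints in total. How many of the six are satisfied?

5

Strong (own payoff 1923 − 66×12.9 = 1071.6): to t=0 gives 828 → no gain ✓; to t=3.9 gives 1228 − 66×3.9 = 970.6 → no gain ✓.
Weak (own payoff 828): to t=3.9 gives 1228 − 167×3.9 = 576.7 → no gain ✓; to t=12.9 gives 1923 − 167×12.9 = -231.3 → no gain ✓.
Moderate (own payoff 1228 − 121×3.9 = 756.1): to t=0 gives 828 → profitable ✗; to t=12.9 gives 1923 − 121×12.9 = 362.1 → no gain ✓.
5 of the 6 constraints hold; not an equilibrium.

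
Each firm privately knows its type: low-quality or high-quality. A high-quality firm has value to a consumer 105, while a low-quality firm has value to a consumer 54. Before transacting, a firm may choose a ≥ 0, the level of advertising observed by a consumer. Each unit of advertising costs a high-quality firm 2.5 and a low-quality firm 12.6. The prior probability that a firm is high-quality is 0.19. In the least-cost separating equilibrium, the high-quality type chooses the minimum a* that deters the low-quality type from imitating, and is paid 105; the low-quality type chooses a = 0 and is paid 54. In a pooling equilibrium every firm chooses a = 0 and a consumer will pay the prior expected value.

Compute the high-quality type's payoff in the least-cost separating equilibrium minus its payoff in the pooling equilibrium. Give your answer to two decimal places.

31.19

Least-cost separating signal: a* solves 54 = 105 − 12.6·a*, so a* = (105 − 54)/12.6 ≈ 4.0476.
High-quality type's separating payoff: 105 − 2.5 × a* = 105 − 2.5 × (105 − 54)/12.6 = 105 − 127.5/12.6 ≈ 94.8810.
Pooling payoff: 0.19 × 105 + 0.81 × 54 = 63.69.
Difference: 94.8810 − 63.69 = 31.191, i.e. 31.19 to two decimal places.
The high-quality type prefers to separate.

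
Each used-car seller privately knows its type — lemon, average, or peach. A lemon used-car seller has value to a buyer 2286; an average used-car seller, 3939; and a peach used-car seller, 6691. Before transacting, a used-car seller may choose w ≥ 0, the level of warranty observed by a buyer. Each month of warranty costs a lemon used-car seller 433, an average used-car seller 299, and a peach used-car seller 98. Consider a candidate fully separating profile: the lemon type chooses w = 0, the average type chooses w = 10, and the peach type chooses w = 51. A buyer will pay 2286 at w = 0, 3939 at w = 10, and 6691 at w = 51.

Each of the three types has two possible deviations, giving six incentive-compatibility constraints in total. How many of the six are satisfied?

Average (own payoff 3939 − 299×10 = 949): to w=0 gives 2286 → profitable ✗; to w=51 gives 6691 − 299×51 = -8558 → no gain ✓.
Peach (own payoff 6691 − 98×51 = 1693): to w=0 gives 2286 → profitable ✗; to w=10 gives 3939 − 98×10 = 2959 → profitable ✗.
Lemon (own payoff 2286): to w=10 gives 3939 − 433×10 = -391 → no gain ✓; to w=51 gives 6691 − 433×51 = -15392 → no gain ✓.
3 of the 6 constraints hold; not an equilibrium.

3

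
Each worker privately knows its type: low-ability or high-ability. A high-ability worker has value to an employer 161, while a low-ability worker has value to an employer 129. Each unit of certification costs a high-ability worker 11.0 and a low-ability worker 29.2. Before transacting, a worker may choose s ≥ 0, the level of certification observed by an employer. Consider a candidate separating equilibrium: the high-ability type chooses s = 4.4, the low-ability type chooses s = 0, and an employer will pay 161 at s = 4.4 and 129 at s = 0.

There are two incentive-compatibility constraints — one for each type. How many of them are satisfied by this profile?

1

High-ability type: signal → 161 − 11.0 × 4.4 = 112.6; deviate to 0 → 129. IC fails (112.6 < 129).
Low-ability type: stay at 0 → 129; mimic → 161 − 29.2 × 4.4 = 32.52. IC holds (129 ≥ 32.52).
1 of 2 constraints hold, so this profile is not an equilibrium.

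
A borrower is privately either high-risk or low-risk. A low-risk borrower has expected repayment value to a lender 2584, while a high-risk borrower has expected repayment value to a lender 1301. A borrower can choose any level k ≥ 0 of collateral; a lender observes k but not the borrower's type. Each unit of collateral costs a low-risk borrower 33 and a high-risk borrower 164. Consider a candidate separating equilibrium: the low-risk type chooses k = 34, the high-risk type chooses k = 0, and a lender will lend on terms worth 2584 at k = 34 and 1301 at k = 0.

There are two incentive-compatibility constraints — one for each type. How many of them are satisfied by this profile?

Low-risk type: signal → 2584 − 33 × 34 = 1462; deviate to 0 → 1301. IC holds (1462 ≥ 1301).
High-risk type: stay at 0 → 1301; mimic → 2584 − 164 × 34 = -2992. IC holds (1301 ≥ -2992).
2 of 2 constraints hold, so this is a separating equilibrium.

2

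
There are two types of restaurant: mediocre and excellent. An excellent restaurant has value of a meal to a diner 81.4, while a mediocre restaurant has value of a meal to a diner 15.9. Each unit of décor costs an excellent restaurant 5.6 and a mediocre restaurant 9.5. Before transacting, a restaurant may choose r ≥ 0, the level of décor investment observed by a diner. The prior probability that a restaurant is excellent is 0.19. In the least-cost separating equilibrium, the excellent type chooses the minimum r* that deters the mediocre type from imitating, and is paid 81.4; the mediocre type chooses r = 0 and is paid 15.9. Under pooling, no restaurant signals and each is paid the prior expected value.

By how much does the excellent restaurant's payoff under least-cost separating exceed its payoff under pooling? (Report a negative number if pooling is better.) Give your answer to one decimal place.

14.4

Least-cost separating signal: r* solves 15.9 = 81.4 − 9.5·r*, so r* = (81.4 − 15.9)/9.5 ≈ 6.8947.
Excellent type's separating payoff: 81.4 − 5.6 × r* = 81.4 − 5.6 × (81.4 − 15.9)/9.5 = 81.4 − 366.8/9.5 ≈ 42.789.
Pooling payoff: 0.19 × 81.4 + 0.81 × 15.9 = 28.345.
Difference: 42.789 − 28.345 = 14.444, i.e. 14.4 to one decimal place.
The excellent type prefers to separate.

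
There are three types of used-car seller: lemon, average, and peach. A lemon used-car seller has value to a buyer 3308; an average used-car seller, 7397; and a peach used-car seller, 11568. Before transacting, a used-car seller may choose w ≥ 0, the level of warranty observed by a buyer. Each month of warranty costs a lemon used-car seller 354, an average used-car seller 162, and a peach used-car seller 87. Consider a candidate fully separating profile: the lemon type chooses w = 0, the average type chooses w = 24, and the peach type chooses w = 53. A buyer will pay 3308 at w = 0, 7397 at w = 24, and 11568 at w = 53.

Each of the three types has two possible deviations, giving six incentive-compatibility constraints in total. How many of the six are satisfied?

6

Peach (own payoff 11568 − 87×53 = 6957): to w=0 gives 3308 → no gain ✓; to w=24 gives 7397 − 87×24 = 5309 → no gain ✓.
Lemon (own payoff 3308): to w=24 gives 7397 − 354×24 = -1099 → no gain ✓; to w=53 gives 11568 − 354×53 = -7194 → no gain ✓.
Average (own payoff 7397 − 162×24 = 3509): to w=0 gives 3308 → no gain ✓; to w=53 gives 11568 − 162×53 = 2982 → no gain ✓.
6 of the 6 constraints hold; this profile is a separating equilibrium.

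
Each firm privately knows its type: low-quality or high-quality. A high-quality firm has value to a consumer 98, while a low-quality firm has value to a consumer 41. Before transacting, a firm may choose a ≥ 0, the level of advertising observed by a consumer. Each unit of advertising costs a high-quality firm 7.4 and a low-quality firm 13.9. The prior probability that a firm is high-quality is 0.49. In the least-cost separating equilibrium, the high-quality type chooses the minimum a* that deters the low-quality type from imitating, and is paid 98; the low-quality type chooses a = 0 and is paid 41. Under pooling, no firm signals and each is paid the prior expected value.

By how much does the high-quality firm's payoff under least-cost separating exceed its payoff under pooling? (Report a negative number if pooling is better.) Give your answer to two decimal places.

Least-cost separating signal: a* solves 41 = 98 − 13.9·a*, so a* = (98 − 41)/13.9 ≈ 4.1007.
High-quality type's separating payoff: 98 − 7.4 × a* = 98 − 7.4 × (98 − 41)/13.9 = 98 − 421.8/13.9 ≈ 67.6547.
Pooling payoff: 0.49 × 98 + 0.51 × 41 = 68.93.
Difference: 67.6547 − 68.93 = -1.2753, i.e. -1.28 to two decimal places.
The high-quality type would prefer the pooling outcome.

-1.28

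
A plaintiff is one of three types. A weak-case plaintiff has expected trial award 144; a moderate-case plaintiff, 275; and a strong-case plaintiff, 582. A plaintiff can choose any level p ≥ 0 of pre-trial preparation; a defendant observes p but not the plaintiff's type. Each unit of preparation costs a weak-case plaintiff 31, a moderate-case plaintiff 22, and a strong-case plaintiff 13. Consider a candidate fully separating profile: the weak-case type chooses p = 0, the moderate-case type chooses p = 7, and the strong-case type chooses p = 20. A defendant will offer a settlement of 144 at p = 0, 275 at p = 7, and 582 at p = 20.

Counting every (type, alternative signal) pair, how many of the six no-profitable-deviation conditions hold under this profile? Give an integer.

Weak-case (own payoff 144): to p=7 gives 275 − 31×7 = 58 → no gain ✓; to p=20 gives 582 − 31×20 = -38 → no gain ✓.
Moderate-case (own payoff 275 − 22×7 = 121): to p=0 gives 144 → profitable ✗; to p=20 gives 582 − 22×20 = 142 → profitable ✗.
Strong-case (own payoff 582 − 13×20 = 322): to p=0 gives 144 → no gain ✓; to p=7 gives 275 − 13×7 = 184 → no gain ✓.
4 of the 6 constraints hold; not an equilibrium.

4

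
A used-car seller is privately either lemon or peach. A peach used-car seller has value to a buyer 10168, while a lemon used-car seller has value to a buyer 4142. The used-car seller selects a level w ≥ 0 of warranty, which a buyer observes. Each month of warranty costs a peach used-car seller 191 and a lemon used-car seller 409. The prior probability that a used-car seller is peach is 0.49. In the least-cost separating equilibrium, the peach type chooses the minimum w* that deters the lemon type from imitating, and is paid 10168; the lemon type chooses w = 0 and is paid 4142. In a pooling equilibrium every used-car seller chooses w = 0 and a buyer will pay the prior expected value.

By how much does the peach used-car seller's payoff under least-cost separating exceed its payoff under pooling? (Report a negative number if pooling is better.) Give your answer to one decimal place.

Least-cost separating signal: w* solves 4142 = 10168 − 409·w*, so w* = (10168 − 4142)/409 ≈ 14.7335.
Peach type's separating payoff: 10168 − 191 × w* = 10168 − 191 × (10168 − 4142)/409 = 10168 − 1150966/409 ≈ 7353.902.
Pooling payoff: 0.49 × 10168 + 0.51 × 4142 = 7094.74.
Difference: 7353.902 − 7094.74 = 259.162, i.e. 259.2 to one decimal place.
The peach type prefers to separate.

259.2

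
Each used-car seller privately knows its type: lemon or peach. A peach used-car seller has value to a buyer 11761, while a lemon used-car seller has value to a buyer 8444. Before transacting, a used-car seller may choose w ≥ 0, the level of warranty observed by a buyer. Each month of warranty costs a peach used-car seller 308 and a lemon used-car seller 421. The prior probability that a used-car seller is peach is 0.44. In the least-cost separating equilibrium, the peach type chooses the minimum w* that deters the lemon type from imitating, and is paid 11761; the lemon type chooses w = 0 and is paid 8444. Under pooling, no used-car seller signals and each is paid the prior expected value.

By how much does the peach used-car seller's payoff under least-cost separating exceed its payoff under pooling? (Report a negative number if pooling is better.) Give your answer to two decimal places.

Least-cost separating signal: w* solves 8444 = 11761 − 421·w*, so w* = (11761 − 8444)/421 ≈ 7.8789.
Peach type's separating payoff: 11761 − 308 × w* = 11761 − 308 × (11761 − 8444)/421 = 11761 − 1021636/421 ≈ 9334.3112.
Pooling payoff: 0.44 × 11761 + 0.56 × 8444 = 9903.48.
Difference: 9334.3112 − 9903.48 = -569.1688, i.e. -569.17 to two decimal places.
The peach type would prefer the pooling outcome.

-569.17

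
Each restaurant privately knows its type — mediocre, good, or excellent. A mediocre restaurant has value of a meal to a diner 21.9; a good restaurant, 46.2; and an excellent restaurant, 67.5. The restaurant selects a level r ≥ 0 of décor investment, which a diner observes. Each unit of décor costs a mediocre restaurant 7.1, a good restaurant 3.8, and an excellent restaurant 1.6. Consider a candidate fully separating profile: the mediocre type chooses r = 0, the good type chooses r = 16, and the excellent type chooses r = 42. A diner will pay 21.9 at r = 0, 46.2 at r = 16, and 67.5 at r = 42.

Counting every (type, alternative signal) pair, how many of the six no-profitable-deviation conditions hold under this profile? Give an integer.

Excellent (own payoff 67.5 − 1.6×42 = 0.3): to r=0 gives 21.9 → profitable ✗; to r=16 gives 46.2 − 1.6×16 = 20.6 → profitable ✗.
Mediocre (own payoff 21.9): to r=16 gives 46.2 − 7.1×16 = -67.4 → no gain ✓; to r=42 gives 67.5 − 7.1×42 = -230.7 → no gain ✓.
Good (own payoff 46.2 − 3.8×16 = -14.6): to r=0 gives 21.9 → profitable ✗; to r=42 gives 67.5 − 3.8×42 = -92.1 → no gain ✓.
3 of the 6 constraints hold; not an equilibrium.

3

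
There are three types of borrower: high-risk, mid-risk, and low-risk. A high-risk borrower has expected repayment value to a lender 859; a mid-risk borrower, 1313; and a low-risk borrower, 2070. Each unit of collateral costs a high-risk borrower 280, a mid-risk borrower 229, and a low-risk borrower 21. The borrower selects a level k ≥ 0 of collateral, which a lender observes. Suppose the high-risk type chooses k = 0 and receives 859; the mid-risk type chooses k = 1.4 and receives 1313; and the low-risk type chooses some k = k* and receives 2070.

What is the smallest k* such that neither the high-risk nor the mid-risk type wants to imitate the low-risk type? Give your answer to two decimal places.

Mid-risk type (on-path payoff 1313 − 229×1.4 = 992.4) won't mimic when 992.4 ≥ 2070 − 229·k*, i.e. k* ≥ 4.71.
High-risk type (on-path payoff 859) won't mimic when 859 ≥ 2070 − 280·k*, i.e. k* ≥ 4.33.
Both must hold, so k* = max(4.33, 4.71) = 4.71. The mid-risk type's constraint binds.

4.71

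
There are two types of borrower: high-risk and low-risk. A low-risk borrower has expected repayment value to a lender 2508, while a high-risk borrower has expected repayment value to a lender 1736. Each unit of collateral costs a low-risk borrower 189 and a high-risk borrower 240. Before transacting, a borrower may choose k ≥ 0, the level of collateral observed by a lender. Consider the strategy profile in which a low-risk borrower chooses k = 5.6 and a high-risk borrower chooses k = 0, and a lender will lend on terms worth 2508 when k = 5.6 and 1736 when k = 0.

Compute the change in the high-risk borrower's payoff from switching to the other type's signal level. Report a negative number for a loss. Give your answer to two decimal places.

Playing k = 0 the high-risk borrower receives 1736.
Deviating to k = 5.6 brings payment 2508 at cost 240 × 5.6 = 1344, netting 1164.
Gain from deviating: 1164 − 1736 = -572.00.
The gain is negative, so the high-risk type's incentive-compatibility constraint is satisfied.

-572.00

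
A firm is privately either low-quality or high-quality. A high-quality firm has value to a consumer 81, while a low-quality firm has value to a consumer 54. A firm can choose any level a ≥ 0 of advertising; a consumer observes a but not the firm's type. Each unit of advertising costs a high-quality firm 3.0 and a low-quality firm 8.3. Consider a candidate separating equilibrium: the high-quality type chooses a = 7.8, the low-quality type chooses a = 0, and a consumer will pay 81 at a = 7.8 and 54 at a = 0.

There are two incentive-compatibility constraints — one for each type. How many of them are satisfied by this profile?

2

Low-quality type: stay at 0 → 54; mimic → 81 − 8.3 × 7.8 = 16.26. IC holds (54 ≥ 16.26).
High-quality type: signal → 81 − 3.0 × 7.8 = 57.6; deviate to 0 → 54. IC holds (57.6 ≥ 54).
2 of 2 constraints hold, so this is a separating equilibrium.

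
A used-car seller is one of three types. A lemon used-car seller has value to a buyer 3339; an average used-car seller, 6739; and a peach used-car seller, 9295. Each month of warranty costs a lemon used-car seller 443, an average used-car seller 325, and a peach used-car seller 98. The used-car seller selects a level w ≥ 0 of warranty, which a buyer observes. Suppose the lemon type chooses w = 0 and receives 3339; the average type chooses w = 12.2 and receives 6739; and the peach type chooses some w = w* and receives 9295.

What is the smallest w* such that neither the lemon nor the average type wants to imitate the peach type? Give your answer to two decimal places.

Lemon type (on-path payoff 3339) won't mimic when 3339 ≥ 9295 − 443·w*, i.e. w* ≥ 13.44.
Average type (on-path payoff 6739 − 325×12.2 = 2774) won't mimic when 2774 ≥ 9295 − 325·w*, i.e. w* ≥ 20.06.
Both must hold, so w* = max(13.44, 20.06) = 20.06. The average type's constraint binds.

20.06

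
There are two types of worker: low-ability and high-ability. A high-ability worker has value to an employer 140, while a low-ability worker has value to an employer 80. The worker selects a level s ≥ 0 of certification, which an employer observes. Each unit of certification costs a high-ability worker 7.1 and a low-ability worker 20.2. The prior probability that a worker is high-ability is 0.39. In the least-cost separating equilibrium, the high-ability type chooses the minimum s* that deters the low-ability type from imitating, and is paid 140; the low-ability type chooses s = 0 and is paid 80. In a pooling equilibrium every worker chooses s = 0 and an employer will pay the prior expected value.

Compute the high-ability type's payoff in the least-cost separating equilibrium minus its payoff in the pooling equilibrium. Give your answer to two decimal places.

Least-cost separating signal: s* solves 80 = 140 − 20.2·s*, so s* = (140 − 80)/20.2 ≈ 2.9703.
High-ability type's separating payoff: 140 − 7.1 × s* = 140 − 7.1 × (140 − 80)/20.2 = 140 − 426/20.2 ≈ 118.9109.
Pooling payoff: 0.39 × 140 + 0.61 × 80 = 103.4.
Difference: 118.9109 − 103.4 = 15.5109, i.e. 15.51 to two decimal places.
The high-ability type prefers to separate.

15.51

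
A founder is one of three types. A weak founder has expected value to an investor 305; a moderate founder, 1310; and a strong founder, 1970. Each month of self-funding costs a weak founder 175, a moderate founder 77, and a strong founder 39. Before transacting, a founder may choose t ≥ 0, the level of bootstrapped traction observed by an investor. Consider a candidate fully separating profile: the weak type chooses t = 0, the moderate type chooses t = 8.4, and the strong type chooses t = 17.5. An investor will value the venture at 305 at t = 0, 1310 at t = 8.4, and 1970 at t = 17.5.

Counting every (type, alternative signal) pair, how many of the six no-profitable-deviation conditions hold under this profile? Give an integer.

Moderate (own payoff 1310 − 77×8.4 = 663.2): to t=0 gives 305 → no gain ✓; to t=17.5 gives 1970 − 77×17.5 = 622.5 → no gain ✓.
Strong (own payoff 1970 − 39×17.5 = 1287.5): to t=0 gives 305 → no gain ✓; to t=8.4 gives 1310 − 39×8.4 = 982.4 → no gain ✓.
Weak (own payoff 305): to t=8.4 gives 1310 − 175×8.4 = -160 → no gain ✓; to t=17.5 gives 1970 − 175×17.5 = -1092.5 → no gain ✓.
6 of the 6 constraints hold; this profile is a separating equilibrium.

6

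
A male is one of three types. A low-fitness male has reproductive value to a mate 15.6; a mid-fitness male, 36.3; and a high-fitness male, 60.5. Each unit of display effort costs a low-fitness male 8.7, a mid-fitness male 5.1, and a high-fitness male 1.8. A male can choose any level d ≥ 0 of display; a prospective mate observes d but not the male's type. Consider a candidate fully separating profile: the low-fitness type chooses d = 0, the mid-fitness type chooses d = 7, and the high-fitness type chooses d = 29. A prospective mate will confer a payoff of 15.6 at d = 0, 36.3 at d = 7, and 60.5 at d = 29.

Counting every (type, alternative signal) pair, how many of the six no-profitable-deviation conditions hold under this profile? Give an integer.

3

Low-fitness (own payoff 15.6): to d=7 gives 36.3 − 8.7×7 = -24.6 → no gain ✓; to d=29 gives 60.5 − 8.7×29 = -191.8 → no gain ✓.
High-fitness (own payoff 60.5 − 1.8×29 = 8.3): to d=0 gives 15.6 → profitable ✗; to d=7 gives 36.3 − 1.8×7 = 23.7 → profitable ✗.
Mid-fitness (own payoff 36.3 − 5.1×7 = 0.6): to d=0 gives 15.6 → profitable ✗; to d=29 gives 60.5 − 5.1×29 = -87.4 → no gain ✓.
3 of the 6 constraints hold; not an equilibrium.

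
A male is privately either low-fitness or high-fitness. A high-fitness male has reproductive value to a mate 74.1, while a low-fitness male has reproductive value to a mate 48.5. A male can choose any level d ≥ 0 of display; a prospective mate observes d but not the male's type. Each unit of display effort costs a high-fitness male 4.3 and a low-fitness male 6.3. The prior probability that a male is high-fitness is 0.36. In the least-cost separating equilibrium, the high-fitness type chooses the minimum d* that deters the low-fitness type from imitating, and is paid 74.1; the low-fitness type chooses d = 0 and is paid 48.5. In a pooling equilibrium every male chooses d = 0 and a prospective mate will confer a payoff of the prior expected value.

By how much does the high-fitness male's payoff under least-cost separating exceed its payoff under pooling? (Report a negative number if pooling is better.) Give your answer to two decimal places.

-1.09

Least-cost separating signal: d* solves 48.5 = 74.1 − 6.3·d*, so d* = (74.1 − 48.5)/6.3 ≈ 4.0635.
High-fitness type's separating payoff: 74.1 − 4.3 × d* = 74.1 − 4.3 × (74.1 − 48.5)/6.3 = 74.1 − 110.08/6.3 ≈ 56.6270.
Pooling payoff: 0.36 × 74.1 + 0.64 × 48.5 = 57.716.
Difference: 56.6270 − 57.716 = -1.089, i.e. -1.09 to two decimal places.
The high-fitness type would prefer the pooling outcome.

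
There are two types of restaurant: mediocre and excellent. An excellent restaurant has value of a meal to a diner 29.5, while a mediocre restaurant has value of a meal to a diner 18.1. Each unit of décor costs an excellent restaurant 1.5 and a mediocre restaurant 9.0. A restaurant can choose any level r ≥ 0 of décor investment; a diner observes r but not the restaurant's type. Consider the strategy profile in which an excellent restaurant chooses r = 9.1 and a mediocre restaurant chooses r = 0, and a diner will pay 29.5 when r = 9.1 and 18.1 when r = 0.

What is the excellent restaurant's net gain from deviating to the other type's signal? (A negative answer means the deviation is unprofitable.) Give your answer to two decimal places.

2.25

Playing r = 9.1 the excellent restaurant receives 29.5 − 1.5 × 9.1 = 15.85.
Deviating to r = 0 yields 18.1 instead.
Gain from deviating: 18.1 − 15.85 = 2.25.
The gain is positive, so the excellent type's incentive-compatibility constraint is violated — this profile is not a separating equilibrium.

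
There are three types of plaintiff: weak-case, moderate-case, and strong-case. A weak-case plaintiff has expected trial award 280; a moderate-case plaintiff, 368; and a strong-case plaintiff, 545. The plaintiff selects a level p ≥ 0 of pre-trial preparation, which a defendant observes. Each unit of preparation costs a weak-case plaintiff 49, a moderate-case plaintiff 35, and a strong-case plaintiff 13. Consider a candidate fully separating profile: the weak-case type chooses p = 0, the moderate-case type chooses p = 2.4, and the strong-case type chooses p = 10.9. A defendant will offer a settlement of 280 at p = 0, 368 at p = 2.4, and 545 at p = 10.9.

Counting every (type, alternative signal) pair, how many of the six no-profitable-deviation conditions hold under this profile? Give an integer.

Weak-case (own payoff 280): to p=2.4 gives 368 − 49×2.4 = 250.4 → no gain ✓; to p=10.9 gives 545 − 49×10.9 = 10.9 → no gain ✓.
Moderate-case (own payoff 368 − 35×2.4 = 284): to p=0 gives 280 → no gain ✓; to p=10.9 gives 545 − 35×10.9 = 163.5 → no gain ✓.
Strong-case (own payoff 545 − 13×10.9 = 403.3): to p=0 gives 280 → no gain ✓; to p=2.4 gives 368 − 13×2.4 = 336.8 → no gain ✓.
6 of the 6 constraints hold; this profile is a separating equilibrium.

6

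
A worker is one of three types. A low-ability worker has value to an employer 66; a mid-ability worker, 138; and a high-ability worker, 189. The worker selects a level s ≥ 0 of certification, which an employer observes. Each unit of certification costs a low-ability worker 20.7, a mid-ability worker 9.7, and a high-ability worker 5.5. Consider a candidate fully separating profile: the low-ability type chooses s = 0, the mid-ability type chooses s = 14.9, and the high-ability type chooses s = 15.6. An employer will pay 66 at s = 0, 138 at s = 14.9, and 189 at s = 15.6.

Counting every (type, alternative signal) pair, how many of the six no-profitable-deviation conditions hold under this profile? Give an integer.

High-ability (own payoff 189 − 5.5×15.6 = 103.2): to s=0 gives 66 → no gain ✓; to s=14.9 gives 138 − 5.5×14.9 = 56.05 → no gain ✓.
Mid-ability (own payoff 138 − 9.7×14.9 = -6.53): to s=0 gives 66 → profitable ✗; to s=15.6 gives 189 − 9.7×15.6 = 37.68 → profitable ✗.
Low-ability (own payoff 66): to s=14.9 gives 138 − 20.7×14.9 = -170.43 → no gain ✓; to s=15.6 gives 189 − 20.7×15.6 = -133.92 → no gain ✓.
4 of the 6 constraints hold; not an equilibrium.

4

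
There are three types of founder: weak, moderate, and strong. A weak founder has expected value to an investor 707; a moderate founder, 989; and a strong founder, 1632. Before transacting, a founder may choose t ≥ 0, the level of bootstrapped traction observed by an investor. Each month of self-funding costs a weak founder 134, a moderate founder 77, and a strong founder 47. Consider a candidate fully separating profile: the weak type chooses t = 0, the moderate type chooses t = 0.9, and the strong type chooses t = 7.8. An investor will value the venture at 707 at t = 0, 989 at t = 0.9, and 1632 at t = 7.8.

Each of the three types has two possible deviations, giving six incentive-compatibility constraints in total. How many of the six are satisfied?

Weak (own payoff 707): to t=0.9 gives 989 − 134×0.9 = 868.4 → profitable ✗; to t=7.8 gives 1632 − 134×7.8 = 586.8 → no gain ✓.
Moderate (own payoff 989 − 77×0.9 = 919.7): to t=0 gives 707 → no gain ✓; to t=7.8 gives 1632 − 77×7.8 = 1031.4 → profitable ✗.
Strong (own payoff 1632 − 47×7.8 = 1265.4): to t=0 gives 707 → no gain ✓; to t=0.9 gives 989 − 47×0.9 = 946.7 → no gain ✓.
4 of the 6 constraints hold; not an equilibrium.

4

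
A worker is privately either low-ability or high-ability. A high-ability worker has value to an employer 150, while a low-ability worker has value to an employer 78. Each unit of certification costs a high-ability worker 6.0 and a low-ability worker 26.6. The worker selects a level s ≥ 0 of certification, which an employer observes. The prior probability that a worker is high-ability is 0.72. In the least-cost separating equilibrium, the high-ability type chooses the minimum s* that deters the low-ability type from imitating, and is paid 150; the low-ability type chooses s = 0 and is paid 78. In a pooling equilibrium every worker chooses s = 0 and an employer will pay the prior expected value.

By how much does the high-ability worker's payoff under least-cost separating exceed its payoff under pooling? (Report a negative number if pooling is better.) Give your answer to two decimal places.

3.92

Least-cost separating signal: s* solves 78 = 150 − 26.6·s*, so s* = (150 − 78)/26.6 ≈ 2.7068.
High-ability type's separating payoff: 150 − 6.0 × s* = 150 − 6.0 × (150 − 78)/26.6 = 150 − 432/26.6 ≈ 133.7594.
Pooling payoff: 0.72 × 150 + 0.28 × 78 = 129.84.
Difference: 133.7594 − 129.84 = 3.9194, i.e. 3.92 to two decimal places.
The high-ability type prefers to separate.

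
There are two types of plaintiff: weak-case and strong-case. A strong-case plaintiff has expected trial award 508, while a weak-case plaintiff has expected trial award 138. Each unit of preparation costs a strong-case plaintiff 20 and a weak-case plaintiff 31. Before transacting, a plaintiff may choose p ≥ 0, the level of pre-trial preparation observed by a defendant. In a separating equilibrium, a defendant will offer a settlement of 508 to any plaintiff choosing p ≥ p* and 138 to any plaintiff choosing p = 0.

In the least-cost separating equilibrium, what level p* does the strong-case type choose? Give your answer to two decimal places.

A weak-case plaintiff choosing p = 0 receives 138.
Imitating at p* instead would pay 508 at cost 31·p*, netting 508 − 31·p*.
Indifference: 138 = 508 − 31·p*, so p* = (508 − 138) / 31 ≈ 11.94.
This is the weak-case type's binding incentive-compatibility constraint; any p ≥ 11.94 sustains separation on that side.

11.94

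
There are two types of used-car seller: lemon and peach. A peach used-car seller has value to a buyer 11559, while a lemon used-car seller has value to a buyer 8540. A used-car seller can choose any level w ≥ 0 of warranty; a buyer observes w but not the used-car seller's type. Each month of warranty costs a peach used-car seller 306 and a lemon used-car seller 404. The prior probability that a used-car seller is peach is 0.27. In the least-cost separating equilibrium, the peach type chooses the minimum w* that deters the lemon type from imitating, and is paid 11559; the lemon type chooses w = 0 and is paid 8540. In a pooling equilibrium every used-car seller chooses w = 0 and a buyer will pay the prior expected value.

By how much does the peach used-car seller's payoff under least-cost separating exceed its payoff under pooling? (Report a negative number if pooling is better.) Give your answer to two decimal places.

-82.80

Least-cost separating signal: w* solves 8540 = 11559 − 404·w*, so w* = (11559 − 8540)/404 ≈ 7.4728.
Peach type's separating payoff: 11559 − 306 × w* = 11559 − 306 × (11559 − 8540)/404 = 11559 − 923814/404 ≈ 9272.3317.
Pooling payoff: 0.27 × 11559 + 0.73 × 8540 = 9355.13.
Difference: 9272.3317 − 9355.13 = -82.7983, i.e. -82.80 to two decimal places.
The peach type would prefer the pooling outcome.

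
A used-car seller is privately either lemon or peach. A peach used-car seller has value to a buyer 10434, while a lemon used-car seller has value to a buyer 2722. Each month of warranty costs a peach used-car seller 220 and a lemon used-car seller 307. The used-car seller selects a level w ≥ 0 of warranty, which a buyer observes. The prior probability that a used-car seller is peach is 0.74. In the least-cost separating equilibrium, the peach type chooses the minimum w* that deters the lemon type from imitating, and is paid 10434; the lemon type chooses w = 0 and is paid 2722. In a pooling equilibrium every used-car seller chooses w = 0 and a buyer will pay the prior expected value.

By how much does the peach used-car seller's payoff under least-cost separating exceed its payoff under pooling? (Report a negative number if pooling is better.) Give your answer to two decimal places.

-3521.39

Least-cost separating signal: w* solves 2722 = 10434 − 307·w*, so w* = (10434 − 2722)/307 ≈ 25.1205.
Peach type's separating payoff: 10434 − 220 × w* = 10434 − 220 × (10434 − 2722)/307 = 10434 − 1696640/307 ≈ 4907.4853.
Pooling payoff: 0.74 × 10434 + 0.26 × 2722 = 8428.88.
Difference: 4907.4853 − 8428.88 = -3521.3947, i.e. -3521.39 to two decimal places.
The peach type would prefer the pooling outcome.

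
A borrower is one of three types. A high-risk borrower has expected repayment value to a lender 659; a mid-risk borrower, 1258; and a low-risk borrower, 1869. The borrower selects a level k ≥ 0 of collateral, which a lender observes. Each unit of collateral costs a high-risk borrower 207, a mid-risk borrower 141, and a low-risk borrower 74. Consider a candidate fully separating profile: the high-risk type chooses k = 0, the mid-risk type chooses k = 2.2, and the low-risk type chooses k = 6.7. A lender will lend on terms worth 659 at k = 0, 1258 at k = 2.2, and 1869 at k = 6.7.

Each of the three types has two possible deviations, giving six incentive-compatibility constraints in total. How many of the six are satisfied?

High-risk (own payoff 659): to k=2.2 gives 1258 − 207×2.2 = 802.6 → profitable ✗; to k=6.7 gives 1869 − 207×6.7 = 482.1 → no gain ✓.
Low-risk (own payoff 1869 − 74×6.7 = 1373.2): to k=0 gives 659 → no gain ✓; to k=2.2 gives 1258 − 74×2.2 = 1095.2 → no gain ✓.
Mid-risk (own payoff 1258 − 141×2.2 = 947.8): to k=0 gives 659 → no gain ✓; to k=6.7 gives 1869 − 141×6.7 = 924.3 → no gain ✓.
5 of the 6 constraints hold; not an equilibrium.

5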